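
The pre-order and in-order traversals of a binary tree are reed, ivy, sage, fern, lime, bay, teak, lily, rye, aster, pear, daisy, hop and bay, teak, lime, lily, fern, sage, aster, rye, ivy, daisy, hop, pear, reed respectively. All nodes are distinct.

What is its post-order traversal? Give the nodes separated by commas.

teak, bay, lily, lime, fern, aster, rye, sage, hop, daisy, pear, ivy, reed

The first element of pre-order is the root; it splits in-order into left and right subtrees.
Root reed: left subtree has 12 nodes {bay, teak, lime, lily, fern, sage, aster, rye, ivy, daisy, hop, pear}, right has 0 { }.
  Root ivy: left subtree has 8 nodes {bay, teak, lime, lily, fern, sage, aster, rye}, right has 3 {daisy, hop, pear}.
    Root sage: left subtree has 5 nodes {bay, teak, lime, lily, fern}, right has 2 {aster, rye}.
      Root fern: left subtree has 4 nodes {bay, teak, lime, lily}, right has 0 { }.
        Root lime: left subtree has 2 nodes {bay, teak}, right has 1 {lily}.
          Root bay: left subtree has 0 nodes { }, right has 1 {teak}.
      Root rye: left subtree has 1 node {aster}, right has 0 { }.
    Root pear: left subtree has 2 nodes {daisy, hop}, right has 0 { }.
      Root daisy: left subtree has 0 nodes { }, right has 1 {hop}.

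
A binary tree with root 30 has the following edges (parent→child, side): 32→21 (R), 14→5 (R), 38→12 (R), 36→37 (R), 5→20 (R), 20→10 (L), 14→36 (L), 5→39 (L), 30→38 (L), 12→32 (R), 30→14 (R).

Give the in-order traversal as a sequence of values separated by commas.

In-order visits the left subtree, then the node, then the right subtree.
At 30: go left to 38.
  At 38: no left child.
  Visit 38.
  At 38: go right to 12.
    At 12: no left child.
    Visit 12.
    At 12: go right to 32.
      At 32: no left child.
      Visit 32.
      At 32: go right to 21.
        21 is a leaf — visit 21.
Visit 30.
At 30: go right to 14.
  At 14: go left to 36.
    At 36: no left child.
    Visit 36.
    At 36: go right to 37.
      37 is a leaf — visit 37.
  Visit 14.
  At 14: go right to 5.
    At 5: go left to 39.
      39 is a leaf — visit 39.
    Visit 5.
    At 5: go right to 20.
      At 20: go left to 10.
        10 is a leaf — visit 10.
      Visit 20.
      At 20: no right child.

38, 12, 32, 21, 30, 36, 37, 14, 39, 5, 10, 20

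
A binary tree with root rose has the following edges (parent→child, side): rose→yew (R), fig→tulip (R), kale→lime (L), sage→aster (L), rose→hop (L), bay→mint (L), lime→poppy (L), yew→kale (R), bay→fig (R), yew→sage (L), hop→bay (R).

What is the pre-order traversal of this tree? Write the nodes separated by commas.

Pre-order visits the node, then its left subtree, then its right subtree.
Visit rose.
At rose: go left to hop.
  Visit hop.
  At hop: no left child.
  At hop: go right to bay.
    Visit bay.
    At bay: go left to mint.
      mint is a leaf — visit mint.
    At bay: go right to fig.
      Visit fig.
      At fig: no left child.
      At fig: go right to tulip.
        tulip is a leaf — visit tulip.
At rose: go right to yew.
  Visit yew.
  At yew: go left to sage.
    Visit sage.
    At sage: go left to aster.
      aster is a leaf — visit aster.
    At sage: no right child.
  At yew: go right to kale.
    Visit kale.
    At kale: go left to lime.
      Visit lime.
      At lime: go left to poppy.
        poppy is a leaf — visit poppy.
      At lime: no right child.
    At kale: no right child.

rose, hop, bay, mint, fig, tulip, yew, sage, aster, kale, lime, poppy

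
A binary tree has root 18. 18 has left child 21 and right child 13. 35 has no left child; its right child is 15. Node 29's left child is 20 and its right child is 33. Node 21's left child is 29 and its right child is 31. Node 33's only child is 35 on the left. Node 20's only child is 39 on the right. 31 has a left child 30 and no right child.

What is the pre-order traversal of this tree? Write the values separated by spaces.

18 21 29 20 39 33 35 15 31 30 13

Pre-order visits the node, then its left subtree, then its right subtree.
Visit 18.
At 18: go left to 21.
  Visit 21.
  At 21: go left to 29.
    Visit 29.
    At 29: go left to 20.
      Visit 20.
      At 20: no left child.
      At 20: go right to 39.
        39 is a leaf — visit 39.
    At 29: go right to 33.
      Visit 33.
      At 33: go left to 35.
        Visit 35.
        At 35: no left child.
        At 35: go right to 15.
          15 is a leaf — visit 15.
      At 33: no right child.
  At 21: go right to 31.
    Visit 31.
    At 31: go left to 30.
      30 is a leaf — visit 30.
    At 31: no right child.
At 18: go right to 13.
  13 is a leaf — visit 13.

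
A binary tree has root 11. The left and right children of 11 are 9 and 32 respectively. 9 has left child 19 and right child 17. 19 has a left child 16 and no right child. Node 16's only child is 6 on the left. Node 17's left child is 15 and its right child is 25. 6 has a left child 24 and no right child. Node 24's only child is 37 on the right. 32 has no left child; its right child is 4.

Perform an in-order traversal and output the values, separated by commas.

24, 37, 6, 16, 19, 9, 15, 17, 25, 11, 32, 4

In-order visits the left subtree, then the node, then the right subtree.
At 11: go left to 9.
  At 9: go left to 19.
    At 19: go left to 16.
      At 16: go left to 6.
        At 6: go left to 24.
          At 24: no left child.
          Visit 24.
          At 24: go right to 37.
            37 is a leaf — visit 37.
        Visit 6.
        At 6: no right child.
      Visit 16.
      At 16: no right child.
    Visit 19.
    At 19: no right child.
  Visit 9.
  At 9: go right to 17.
    At 17: go left to 15.
      15 is a leaf — visit 15.
    Visit 17.
    At 17: go right to 25.
      25 is a leaf — visit 25.
Visit 11.
At 11: go right to 32.
  At 32: no left child.
  Visit 32.
  At 32: go right to 4.
    4 is a leaf — visit 4.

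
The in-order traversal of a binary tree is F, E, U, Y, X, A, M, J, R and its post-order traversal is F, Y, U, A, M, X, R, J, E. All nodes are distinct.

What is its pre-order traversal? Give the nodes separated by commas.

E, F, J, X, U, Y, M, A, R

The last element of post-order is the root; it splits in-order into left and right subtrees.
Root E: left subtree has 1 node {F}, right has 7 {U, Y, X, A, M, J, R}.
  Root J: left subtree has 5 nodes {U, Y, X, A, M}, right has 1 {R}.
    Root X: left subtree has 2 nodes {U, Y}, right has 2 {A, M}.
      Root U: left subtree has 0 nodes { }, right has 1 {Y}.
      Root M: left subtree has 1 node {A}, right has 0 { }.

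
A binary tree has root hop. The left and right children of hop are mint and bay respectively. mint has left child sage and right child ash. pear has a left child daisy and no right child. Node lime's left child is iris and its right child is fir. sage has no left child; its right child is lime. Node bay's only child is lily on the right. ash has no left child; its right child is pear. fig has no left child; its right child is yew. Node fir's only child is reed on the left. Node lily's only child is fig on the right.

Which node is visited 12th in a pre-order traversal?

lily

Pre-order visits the node, then its left subtree, then its right subtree.
Visit hop.
At hop: go left to mint.
  Visit mint.
  At mint: go left to sage.
    Visit sage.
    At sage: no left child.
    At sage: go right to lime.
      Visit lime.
      At lime: go left to iris.
        iris is a leaf — visit iris.
      At lime: go right to fir.
        Visit fir.
        At fir: go left to reed.
          reed is a leaf — visit reed.
        At fir: no right child.
  At mint: go right to ash.
    Visit ash.
    At ash: no left child.
    At ash: go right to pear.
      Visit pear.
      At pear: go left to daisy.
        daisy is a leaf — visit daisy.
      At pear: no right child.
At hop: go right to bay.
  Visit bay.
  At bay: no left child.
  At bay: go right to lily.
    Visit lily.
    At lily: no left child.
    At lily: go right to fig.
      Visit fig.
      At fig: no left child.
      At fig: go right to yew.
        yew is a leaf — visit yew.
Full pre-order sequence: hop, mint, sage, lime, iris, fir, reed, ash, pear, daisy, bay, lily, fig, yew.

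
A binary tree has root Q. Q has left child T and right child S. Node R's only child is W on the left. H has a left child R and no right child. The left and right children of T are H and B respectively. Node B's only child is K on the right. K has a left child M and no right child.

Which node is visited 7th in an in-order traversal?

K

In-order visits the left subtree, then the node, then the right subtree.
At Q: go left to T.
  At T: go left to H.
    At H: go left to R.
      At R: go left to W.
        W is a leaf — visit W.
      Visit R.
      At R: no right child.
    Visit H.
    At H: no right child.
  Visit T.
  At T: go right to B.
    At B: no left child.
    Visit B.
    At B: go right to K.
      At K: go left to M.
        M is a leaf — visit M.
      Visit K.
      At K: no right child.
Visit Q.
At Q: go right to S.
  S is a leaf — visit S.
Full in-order sequence: W, R, H, T, B, M, K, Q, S.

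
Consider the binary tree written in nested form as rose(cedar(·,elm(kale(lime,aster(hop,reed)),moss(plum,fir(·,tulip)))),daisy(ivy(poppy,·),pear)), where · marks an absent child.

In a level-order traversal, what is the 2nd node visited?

cedar

Level-order visits nodes level by level from the root, left to right within each level.
Level 0: rose
Level 1: cedar, daisy
Level 2: elm, ivy, pear
Level 3: kale, moss, poppy
Level 4: lime, aster, plum, fir
Level 5: hop, reed, tulip
Full level-order sequence: rose, cedar, daisy, elm, ivy, pear, kale, moss, poppy, lime, aster, plum, fir, hop, reed, tulip.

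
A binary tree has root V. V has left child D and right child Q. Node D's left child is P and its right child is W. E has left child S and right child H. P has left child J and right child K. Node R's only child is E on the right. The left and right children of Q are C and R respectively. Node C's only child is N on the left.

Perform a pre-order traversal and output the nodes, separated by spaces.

Pre-order visits the node, then its left subtree, then its right subtree.
Visit V.
At V: go left to D.
  Visit D.
  At D: go left to P.
    Visit P.
    At P: go left to J.
      J is a leaf — visit J.
    At P: go right to K.
      K is a leaf — visit K.
  At D: go right to W.
    W is a leaf — visit W.
At V: go right to Q.
  Visit Q.
  At Q: go left to C.
    Visit C.
    At C: go left to N.
      N is a leaf — visit N.
    At C: no right child.
  At Q: go right to R.
    Visit R.
    At R: no left child.
    At R: go right to E.
      Visit E.
      At E: go left to S.
        S is a leaf — visit S.
      At E: go right to H.
        H is a leaf — visit H.

V D P J K W Q C N R E S H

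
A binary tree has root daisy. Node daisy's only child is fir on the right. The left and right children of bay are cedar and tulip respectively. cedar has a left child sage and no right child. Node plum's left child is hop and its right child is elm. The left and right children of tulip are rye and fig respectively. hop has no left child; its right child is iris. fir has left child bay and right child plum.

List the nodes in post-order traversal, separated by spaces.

Post-order visits the left subtree, then the right subtree, then the node.
At daisy: no left child.
At daisy: go right to fir.
  At fir: go left to bay.
    At bay: go left to cedar.
      At cedar: go left to sage.
        sage is a leaf — visit sage.
      At cedar: no right child.
      Visit cedar.
    At bay: go right to tulip.
      At tulip: go left to rye.
        rye is a leaf — visit rye.
      At tulip: go right to fig.
        fig is a leaf — visit fig.
      Visit tulip.
    Visit bay.
  At fir: go right to plum.
    At plum: go left to hop.
      At hop: no left child.
      At hop: go right to iris.
        iris is a leaf — visit iris.
      Visit hop.
    At plum: go right to elm.
      elm is a leaf — visit elm.
    Visit plum.
  Visit fir.
Visit daisy.

sage cedar rye fig tulip bay iris hop elm plum fir daisy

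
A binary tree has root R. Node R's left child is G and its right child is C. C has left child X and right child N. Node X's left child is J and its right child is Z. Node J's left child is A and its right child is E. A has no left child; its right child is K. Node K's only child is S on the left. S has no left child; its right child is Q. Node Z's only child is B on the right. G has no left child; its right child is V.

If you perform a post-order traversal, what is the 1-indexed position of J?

Post-order visits the left subtree, then the right subtree, then the node.
At R: go left to G.
  At G: no left child.
  At G: go right to V.
    V is a leaf — visit V.
  Visit G.
At R: go right to C.
  At C: go left to X.
    At X: go left to J.
      At J: go left to A.
        At A: no left child.
        At A: go right to K.
          At K: go left to S.
            At S: no left child.
            At S: go right to Q.
              Q is a leaf — visit Q.
            Visit S.
          At K: no right child.
          Visit K.
        Visit A.
      At J: go right to E.
        E is a leaf — visit E.
      Visit J.
    At X: go right to Z.
      At Z: no left child.
      At Z: go right to B.
        B is a leaf — visit B.
      Visit Z.
    Visit X.
  At C: go right to N.
    N is a leaf — visit N.
  Visit C.
Visit R.
Full post-order sequence: V, G, Q, S, K, A, E, J, B, Z, X, N, C, R.

8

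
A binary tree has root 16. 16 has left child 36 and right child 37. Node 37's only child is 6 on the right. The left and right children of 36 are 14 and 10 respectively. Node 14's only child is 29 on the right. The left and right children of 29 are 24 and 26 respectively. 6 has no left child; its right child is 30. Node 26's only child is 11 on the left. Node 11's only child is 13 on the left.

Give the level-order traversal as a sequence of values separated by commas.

Level-order visits nodes level by level from the root, left to right within each level.
Level 0: 16
Level 1: 36, 37
Level 2: 14, 10, 6
Level 3: 29, 30
Level 4: 24, 26
Level 5: 11
Level 6: 13

16, 36, 37, 14, 10, 6, 29, 30, 24, 26, 11, 13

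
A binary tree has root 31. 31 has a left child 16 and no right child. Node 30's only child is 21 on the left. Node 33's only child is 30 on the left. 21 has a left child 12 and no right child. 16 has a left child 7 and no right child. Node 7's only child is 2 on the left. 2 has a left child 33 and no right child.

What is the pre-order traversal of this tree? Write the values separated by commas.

31, 16, 7, 2, 33, 30, 21, 12

Pre-order visits the node, then its left subtree, then its right subtree.
Visit 31.
At 31: go left to 16.
  Visit 16.
  At 16: go left to 7.
    Visit 7.
    At 7: go left to 2.
      Visit 2.
      At 2: go left to 33.
        Visit 33.
        At 33: go left to 30.
          Visit 30.
          At 30: go left to 21.
            Visit 21.
            At 21: go left to 12.
              12 is a leaf — visit 12.
            At 21: no right child.
          At 30: no right child.
        At 33: no right child.
      At 2: no right child.
    At 7: no right child.
  At 16: no right child.
At 31: no right child.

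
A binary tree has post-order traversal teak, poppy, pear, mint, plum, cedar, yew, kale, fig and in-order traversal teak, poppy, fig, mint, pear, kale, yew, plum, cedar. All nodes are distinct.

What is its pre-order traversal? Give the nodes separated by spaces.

fig poppy teak kale mint pear yew cedar plum

The last element of post-order is the root; it splits in-order into left and right subtrees.
Root fig: left subtree has 2 nodes {teak, poppy}, right has 6 {mint, pear, kale, yew, plum, cedar}.
  Root poppy: left subtree has 1 node {teak}, right has 0 { }.
  Root kale: left subtree has 2 nodes {mint, pear}, right has 3 {yew, plum, cedar}.
    Root mint: left subtree has 0 nodes { }, right has 1 {pear}.
    Root yew: left subtree has 0 nodes { }, right has 2 {plum, cedar}.
      Root cedar: left subtree has 1 node {plum}, right has 0 { }.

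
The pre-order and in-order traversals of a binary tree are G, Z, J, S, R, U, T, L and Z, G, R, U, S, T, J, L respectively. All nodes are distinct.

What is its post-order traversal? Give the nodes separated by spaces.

Z U R T S L J G

The first element of pre-order is the root; it splits in-order into left and right subtrees.
Root G: left subtree has 1 node {Z}, right has 6 {R, U, S, T, J, L}.
  Root J: left subtree has 4 nodes {R, U, S, T}, right has 1 {L}.
    Root S: left subtree has 2 nodes {R, U}, right has 1 {T}.
      Root R: left subtree has 0 nodes { }, right has 1 {U}.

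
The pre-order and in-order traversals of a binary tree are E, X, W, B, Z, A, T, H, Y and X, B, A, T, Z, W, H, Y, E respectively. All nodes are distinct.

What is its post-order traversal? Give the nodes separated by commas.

The first element of pre-order is the root; it splits in-order into left and right subtrees.
Root E: left subtree has 8 nodes {X, B, A, T, Z, W, H, Y}, right has 0 { }.
  Root X: left subtree has 0 nodes { }, right has 7 {B, A, T, Z, W, H, Y}.
    Root W: left subtree has 4 nodes {B, A, T, Z}, right has 2 {H, Y}.
      Root B: left subtree has 0 nodes { }, right has 3 {A, T, Z}.
        Root Z: left subtree has 2 nodes {A, T}, right has 0 { }.
          Root A: left subtree has 0 nodes { }, right has 1 {T}.
      Root H: left subtree has 0 nodes { }, right has 1 {Y}.

T, A, Z, B, Y, H, W, X, E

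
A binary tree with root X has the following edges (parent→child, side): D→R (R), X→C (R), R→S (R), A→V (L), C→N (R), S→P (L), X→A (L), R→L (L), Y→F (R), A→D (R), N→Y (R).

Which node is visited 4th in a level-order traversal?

Level-order visits nodes level by level from the root, left to right within each level.
Level 0: X
Level 1: A, C
Level 2: V, D, N
Level 3: R, Y
Level 4: L, S, F
Level 5: P
Full level-order sequence: X, A, C, V, D, N, R, Y, L, S, F, P.

V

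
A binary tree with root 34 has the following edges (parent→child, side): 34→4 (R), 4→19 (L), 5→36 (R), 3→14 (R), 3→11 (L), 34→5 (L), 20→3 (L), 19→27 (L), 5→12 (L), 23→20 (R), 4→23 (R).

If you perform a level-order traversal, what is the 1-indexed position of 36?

Level-order visits nodes level by level from the root, left to right within each level.
Level 0: 34
Level 1: 5, 4
Level 2: 12, 36, 19, 23
Level 3: 27, 20
Level 4: 3
Level 5: 11, 14
Full level-order sequence: 34, 5, 4, 12, 36, 19, 23, 27, 20, 3, 11, 14.

5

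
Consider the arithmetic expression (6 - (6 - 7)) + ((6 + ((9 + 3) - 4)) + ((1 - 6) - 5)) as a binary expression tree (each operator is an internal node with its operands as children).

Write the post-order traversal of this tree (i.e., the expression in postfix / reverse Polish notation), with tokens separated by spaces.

6 6 7 - - 6 9 3 + 4 - + 1 6 - 5 - + +

Post-order on an expression tree gives postfix notation: for each operator, emit left operand, right operand, then the operator.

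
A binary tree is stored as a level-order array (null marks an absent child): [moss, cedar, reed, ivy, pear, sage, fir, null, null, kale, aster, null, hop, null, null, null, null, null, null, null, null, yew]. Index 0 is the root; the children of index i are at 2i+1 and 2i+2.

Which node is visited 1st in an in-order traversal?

In-order visits the left subtree, then the node, then the right subtree.
At moss: go left to cedar.
  At cedar: go left to ivy.
    ivy is a leaf — visit ivy.
  Visit cedar.
  At cedar: go right to pear.
    At pear: go left to kale.
      kale is a leaf — visit kale.
    Visit pear.
    At pear: go right to aster.
      At aster: go left to yew.
        yew is a leaf — visit yew.
      Visit aster.
      At aster: no right child.
Visit moss.
At moss: go right to reed.
  At reed: go left to sage.
    At sage: no left child.
    Visit sage.
    At sage: go right to hop.
      hop is a leaf — visit hop.
  Visit reed.
  At reed: go right to fir.
    fir is a leaf — visit fir.
Full in-order sequence: ivy, cedar, kale, pear, yew, aster, moss, sage, hop, reed, fir.

ivy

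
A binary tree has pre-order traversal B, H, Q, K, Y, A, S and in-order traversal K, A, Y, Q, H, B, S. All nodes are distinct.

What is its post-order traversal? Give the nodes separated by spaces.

The first element of pre-order is the root; it splits in-order into left and right subtrees.
Root B: left subtree has 5 nodes {K, A, Y, Q, H}, right has 1 {S}.
  Root H: left subtree has 4 nodes {K, A, Y, Q}, right has 0 { }.
    Root Q: left subtree has 3 nodes {K, A, Y}, right has 0 { }.
      Root K: left subtree has 0 nodes { }, right has 2 {A, Y}.
        Root Y: left subtree has 1 node {A}, right has 0 { }.

A Y K Q H S B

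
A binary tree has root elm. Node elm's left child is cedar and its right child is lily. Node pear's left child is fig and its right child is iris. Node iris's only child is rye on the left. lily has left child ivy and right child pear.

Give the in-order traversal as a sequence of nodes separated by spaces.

In-order visits the left subtree, then the node, then the right subtree.
At elm: go left to cedar.
  cedar is a leaf — visit cedar.
Visit elm.
At elm: go right to lily.
  At lily: go left to ivy.
    ivy is a leaf — visit ivy.
  Visit lily.
  At lily: go right to pear.
    At pear: go left to fig.
      fig is a leaf — visit fig.
    Visit pear.
    At pear: go right to iris.
      At iris: go left to rye.
        rye is a leaf — visit rye.
      Visit iris.
      At iris: no right child.

cedar elm ivy lily fig pear rye iris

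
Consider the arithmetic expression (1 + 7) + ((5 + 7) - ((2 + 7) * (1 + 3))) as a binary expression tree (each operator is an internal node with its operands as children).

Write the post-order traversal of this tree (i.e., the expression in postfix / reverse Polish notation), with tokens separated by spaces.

1 7 + 5 7 + 2 7 + 1 3 + * - +

Post-order on an expression tree gives postfix notation: for each operator, emit left operand, right operand, then the operator.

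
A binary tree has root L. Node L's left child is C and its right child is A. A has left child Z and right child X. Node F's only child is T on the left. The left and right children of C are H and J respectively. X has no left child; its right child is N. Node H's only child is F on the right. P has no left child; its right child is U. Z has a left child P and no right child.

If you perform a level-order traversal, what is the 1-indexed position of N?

10

Level-order visits nodes level by level from the root, left to right within each level.
Level 0: L
Level 1: C, A
Level 2: H, J, Z, X
Level 3: F, P, N
Level 4: T, U
Full level-order sequence: L, C, A, H, J, Z, X, F, P, N, T, U.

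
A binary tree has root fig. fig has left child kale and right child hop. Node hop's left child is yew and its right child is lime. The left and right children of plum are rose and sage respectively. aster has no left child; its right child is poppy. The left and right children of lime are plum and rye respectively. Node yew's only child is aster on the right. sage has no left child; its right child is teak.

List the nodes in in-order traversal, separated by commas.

kale, fig, yew, aster, poppy, hop, rose, plum, sage, teak, lime, rye

In-order visits the left subtree, then the node, then the right subtree.
At fig: go left to kale.
  kale is a leaf — visit kale.
Visit fig.
At fig: go right to hop.
  At hop: go left to yew.
    At yew: no left child.
    Visit yew.
    At yew: go right to aster.
      At aster: no left child.
      Visit aster.
      At aster: go right to poppy.
        poppy is a leaf — visit poppy.
  Visit hop.
  At hop: go right to lime.
    At lime: go left to plum.
      At plum: go left to rose.
        rose is a leaf — visit rose.
      Visit plum.
      At plum: go right to sage.
        At sage: no left child.
        Visit sage.
        At sage: go right to teak.
          teak is a leaf — visit teak.
    Visit lime.
    At lime: go right to rye.
      rye is a leaf — visit rye.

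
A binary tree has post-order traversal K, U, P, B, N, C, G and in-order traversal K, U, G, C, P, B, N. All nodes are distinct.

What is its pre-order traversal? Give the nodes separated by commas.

The last element of post-order is the root; it splits in-order into left and right subtrees.
Root G: left subtree has 2 nodes {K, U}, right has 4 {C, P, B, N}.
  Root U: left subtree has 1 node {K}, right has 0 { }.
  Root C: left subtree has 0 nodes { }, right has 3 {P, B, N}.
    Root N: left subtree has 2 nodes {P, B}, right has 0 { }.
      Root B: left subtree has 1 node {P}, right has 0 { }.

G, U, K, C, N, B, P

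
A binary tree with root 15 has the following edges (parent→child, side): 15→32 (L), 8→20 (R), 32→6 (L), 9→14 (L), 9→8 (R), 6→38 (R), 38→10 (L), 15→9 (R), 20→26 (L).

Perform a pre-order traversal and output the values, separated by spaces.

15 32 6 38 10 9 14 8 20 26

Pre-order visits the node, then its left subtree, then its right subtree.
Visit 15.
At 15: go left to 32.
  Visit 32.
  At 32: go left to 6.
    Visit 6.
    At 6: no left child.
    At 6: go right to 38.
      Visit 38.
      At 38: go left to 10.
        10 is a leaf — visit 10.
      At 38: no right child.
  At 32: no right child.
At 15: go right to 9.
  Visit 9.
  At 9: go left to 14.
    14 is a leaf — visit 14.
  At 9: go right to 8.
    Visit 8.
    At 8: no left child.
    At 8: go right to 20.
      Visit 20.
      At 20: go left to 26.
        26 is a leaf — visit 26.
      At 20: no right child.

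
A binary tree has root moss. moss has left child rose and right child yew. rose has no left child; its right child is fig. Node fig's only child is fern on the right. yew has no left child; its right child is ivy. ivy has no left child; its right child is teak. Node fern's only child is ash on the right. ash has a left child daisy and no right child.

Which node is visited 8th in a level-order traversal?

ash

Level-order visits nodes level by level from the root, left to right within each level.
Level 0: moss
Level 1: rose, yew
Level 2: fig, ivy
Level 3: fern, teak
Level 4: ash
Level 5: daisy
Full level-order sequence: moss, rose, yew, fig, ivy, fern, teak, ash, daisy.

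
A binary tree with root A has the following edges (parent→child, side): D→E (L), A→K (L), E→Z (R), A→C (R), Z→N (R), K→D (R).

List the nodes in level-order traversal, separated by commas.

A, K, C, D, E, Z, N

Level-order visits nodes level by level from the root, left to right within each level.
Level 0: A
Level 1: K, C
Level 2: D
Level 3: E
Level 4: Z
Level 5: N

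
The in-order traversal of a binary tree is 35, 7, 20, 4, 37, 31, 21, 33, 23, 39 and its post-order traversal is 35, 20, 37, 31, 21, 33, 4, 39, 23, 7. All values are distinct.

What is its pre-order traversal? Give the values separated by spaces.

The last element of post-order is the root; it splits in-order into left and right subtrees.
Root 7: left subtree has 1 node {35}, right has 8 {20, 4, 37, 31, 21, 33, 23, 39}.
  Root 23: left subtree has 6 nodes {20, 4, 37, 31, 21, 33}, right has 1 {39}.
    Root 4: left subtree has 1 node {20}, right has 4 {37, 31, 21, 33}.
      Root 33: left subtree has 3 nodes {37, 31, 21}, right has 0 { }.
        Root 21: left subtree has 2 nodes {37, 31}, right has 0 { }.
          Root 31: left subtree has 1 node {37}, right has 0 { }.

7 35 23 4 20 33 21 31 37 39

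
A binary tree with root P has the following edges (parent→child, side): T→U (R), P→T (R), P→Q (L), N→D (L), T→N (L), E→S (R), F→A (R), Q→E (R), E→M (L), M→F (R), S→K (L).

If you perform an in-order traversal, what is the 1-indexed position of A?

4

In-order visits the left subtree, then the node, then the right subtree.
At P: go left to Q.
  At Q: no left child.
  Visit Q.
  At Q: go right to E.
    At E: go left to M.
      At M: no left child.
      Visit M.
      At M: go right to F.
        At F: no left child.
        Visit F.
        At F: go right to A.
          A is a leaf — visit A.
    Visit E.
    At E: go right to S.
      At S: go left to K.
        K is a leaf — visit K.
      Visit S.
      At S: no right child.
Visit P.
At P: go right to T.
  At T: go left to N.
    At N: go left to D.
      D is a leaf — visit D.
    Visit N.
    At N: no right child.
  Visit T.
  At T: go right to U.
    U is a leaf — visit U.
Full in-order sequence: Q, M, F, A, E, K, S, P, D, N, T, U.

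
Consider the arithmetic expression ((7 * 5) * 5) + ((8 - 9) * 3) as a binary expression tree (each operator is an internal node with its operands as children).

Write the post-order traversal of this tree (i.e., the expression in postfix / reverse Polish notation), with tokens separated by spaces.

7 5 * 5 * 8 9 - 3 * +

Post-order on an expression tree gives postfix notation: for each operator, emit left operand, right operand, then the operator.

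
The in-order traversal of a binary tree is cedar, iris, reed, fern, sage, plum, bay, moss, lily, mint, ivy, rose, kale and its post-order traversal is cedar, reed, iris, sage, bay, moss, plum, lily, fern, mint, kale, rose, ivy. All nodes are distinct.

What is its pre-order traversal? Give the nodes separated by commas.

The last element of post-order is the root; it splits in-order into left and right subtrees.
Root ivy: left subtree has 10 nodes {cedar, iris, reed, fern, sage, plum, bay, moss, lily, mint}, right has 2 {rose, kale}.
  Root mint: left subtree has 9 nodes {cedar, iris, reed, fern, sage, plum, bay, moss, lily}, right has 0 { }.
    Root fern: left subtree has 3 nodes {cedar, iris, reed}, right has 5 {sage, plum, bay, moss, lily}.
      Root iris: left subtree has 1 node {cedar}, right has 1 {reed}.
      Root lily: left subtree has 4 nodes {sage, plum, bay, moss}, right has 0 { }.
        Root plum: left subtree has 1 node {sage}, right has 2 {bay, moss}.
          Root moss: left subtree has 1 node {bay}, right has 0 { }.
  Root rose: left subtree has 0 nodes { }, right has 1 {kale}.

ivy, mint, fern, iris, cedar, reed, lily, plum, sage, moss, bay, rose, kale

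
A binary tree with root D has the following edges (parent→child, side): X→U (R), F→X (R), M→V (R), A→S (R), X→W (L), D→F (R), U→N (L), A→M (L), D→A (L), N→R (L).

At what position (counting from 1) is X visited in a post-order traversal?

9

Post-order visits the left subtree, then the right subtree, then the node.
At D: go left to A.
  At A: go left to M.
    At M: no left child.
    At M: go right to V.
      V is a leaf — visit V.
    Visit M.
  At A: go right to S.
    S is a leaf — visit S.
  Visit A.
At D: go right to F.
  At F: no left child.
  At F: go right to X.
    At X: go left to W.
      W is a leaf — visit W.
    At X: go right to U.
      At U: go left to N.
        At N: go left to R.
          R is a leaf — visit R.
        At N: no right child.
        Visit N.
      At U: no right child.
      Visit U.
    Visit X.
  Visit F.
Visit D.
Full post-order sequence: V, M, S, A, W, R, N, U, X, F, D.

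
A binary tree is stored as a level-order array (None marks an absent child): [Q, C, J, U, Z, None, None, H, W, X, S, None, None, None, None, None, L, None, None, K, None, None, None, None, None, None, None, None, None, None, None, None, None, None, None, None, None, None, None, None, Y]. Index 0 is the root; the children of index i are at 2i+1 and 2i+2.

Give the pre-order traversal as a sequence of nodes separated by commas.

Q, C, U, H, L, W, Z, X, K, Y, S, J

Pre-order visits the node, then its left subtree, then its right subtree.
Visit Q.
At Q: go left to C.
  Visit C.
  At C: go left to U.
    Visit U.
    At U: go left to H.
      Visit H.
      At H: no left child.
      At H: go right to L.
        L is a leaf — visit L.
    At U: go right to W.
      W is a leaf — visit W.
  At C: go right to Z.
    Visit Z.
    At Z: go left to X.
      Visit X.
      At X: go left to K.
        Visit K.
        At K: no left child.
        At K: go right to Y.
          Y is a leaf — visit Y.
      At X: no right child.
    At Z: go right to S.
      S is a leaf — visit S.
At Q: go right to J.
  J is a leaf — visit J.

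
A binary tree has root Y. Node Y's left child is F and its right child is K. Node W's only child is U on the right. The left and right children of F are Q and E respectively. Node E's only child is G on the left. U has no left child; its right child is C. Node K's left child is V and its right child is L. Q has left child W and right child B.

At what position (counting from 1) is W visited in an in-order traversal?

1

In-order visits the left subtree, then the node, then the right subtree.
At Y: go left to F.
  At F: go left to Q.
    At Q: go left to W.
      At W: no left child.
      Visit W.
      At W: go right to U.
        At U: no left child.
        Visit U.
        At U: go right to C.
          C is a leaf — visit C.
    Visit Q.
    At Q: go right to B.
      B is a leaf — visit B.
  Visit F.
  At F: go right to E.
    At E: go left to G.
      G is a leaf — visit G.
    Visit E.
    At E: no right child.
Visit Y.
At Y: go right to K.
  At K: go left to V.
    V is a leaf — visit V.
  Visit K.
  At K: go right to L.
    L is a leaf — visit L.
Full in-order sequence: W, U, C, Q, B, F, G, E, Y, V, K, L.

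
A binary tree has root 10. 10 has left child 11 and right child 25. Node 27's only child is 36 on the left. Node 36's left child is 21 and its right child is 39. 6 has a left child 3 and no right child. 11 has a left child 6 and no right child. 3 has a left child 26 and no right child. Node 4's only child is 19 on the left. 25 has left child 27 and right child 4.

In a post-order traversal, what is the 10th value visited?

4

Post-order visits the left subtree, then the right subtree, then the node.
At 10: go left to 11.
  At 11: go left to 6.
    At 6: go left to 3.
      At 3: go left to 26.
        26 is a leaf — visit 26.
      At 3: no right child.
      Visit 3.
    At 6: no right child.
    Visit 6.
  At 11: no right child.
  Visit 11.
At 10: go right to 25.
  At 25: go left to 27.
    At 27: go left to 36.
      At 36: go left to 21.
        21 is a leaf — visit 21.
      At 36: go right to 39.
        39 is a leaf — visit 39.
      Visit 36.
    At 27: no right child.
    Visit 27.
  At 25: go right to 4.
    At 4: go left to 19.
      19 is a leaf — visit 19.
    At 4: no right child.
    Visit 4.
  Visit 25.
Visit 10.
Full post-order sequence: 26, 3, 6, 11, 21, 39, 36, 27, 19, 4, 25, 10.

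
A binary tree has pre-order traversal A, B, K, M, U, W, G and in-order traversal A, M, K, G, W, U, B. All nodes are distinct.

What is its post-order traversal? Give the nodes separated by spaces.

The first element of pre-order is the root; it splits in-order into left and right subtrees.
Root A: left subtree has 0 nodes { }, right has 6 {M, K, G, W, U, B}.
  Root B: left subtree has 5 nodes {M, K, G, W, U}, right has 0 { }.
    Root K: left subtree has 1 node {M}, right has 3 {G, W, U}.
      Root U: left subtree has 2 nodes {G, W}, right has 0 { }.
        Root W: left subtree has 1 node {G}, right has 0 { }.

M G W U K B A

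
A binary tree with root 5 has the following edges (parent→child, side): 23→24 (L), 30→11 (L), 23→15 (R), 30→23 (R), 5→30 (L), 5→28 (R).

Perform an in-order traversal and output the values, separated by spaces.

11 30 24 23 15 5 28

In-order visits the left subtree, then the node, then the right subtree.
At 5: go left to 30.
  At 30: go left to 11.
    11 is a leaf — visit 11.
  Visit 30.
  At 30: go right to 23.
    At 23: go left to 24.
      24 is a leaf — visit 24.
    Visit 23.
    At 23: go right to 15.
      15 is a leaf — visit 15.
Visit 5.
At 5: go right to 28.
  28 is a leaf — visit 28.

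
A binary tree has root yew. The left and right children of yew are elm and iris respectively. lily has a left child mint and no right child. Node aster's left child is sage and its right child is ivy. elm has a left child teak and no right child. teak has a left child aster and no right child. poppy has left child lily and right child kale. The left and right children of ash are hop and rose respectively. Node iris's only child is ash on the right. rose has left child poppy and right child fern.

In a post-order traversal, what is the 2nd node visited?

ivy

Post-order visits the left subtree, then the right subtree, then the node.
At yew: go left to elm.
  At elm: go left to teak.
    At teak: go left to aster.
      At aster: go left to sage.
        sage is a leaf — visit sage.
      At aster: go right to ivy.
        ivy is a leaf — visit ivy.
      Visit aster.
    At teak: no right child.
    Visit teak.
  At elm: no right child.
  Visit elm.
At yew: go right to iris.
  At iris: no left child.
  At iris: go right to ash.
    At ash: go left to hop.
      hop is a leaf — visit hop.
    At ash: go right to rose.
      At rose: go left to poppy.
        At poppy: go left to lily.
          At lily: go left to mint.
            mint is a leaf — visit mint.
          At lily: no right child.
          Visit lily.
        At poppy: go right to kale.
          kale is a leaf — visit kale.
        Visit poppy.
      At rose: go right to fern.
        fern is a leaf — visit fern.
      Visit rose.
    Visit ash.
  Visit iris.
Visit yew.
Full post-order sequence: sage, ivy, aster, teak, elm, hop, mint, lily, kale, poppy, fern, rose, ash, iris, yew.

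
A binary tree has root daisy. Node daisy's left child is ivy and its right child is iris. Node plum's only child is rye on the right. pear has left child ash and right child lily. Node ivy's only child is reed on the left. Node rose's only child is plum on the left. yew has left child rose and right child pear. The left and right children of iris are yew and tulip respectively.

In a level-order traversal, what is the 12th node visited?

rye

Level-order visits nodes level by level from the root, left to right within each level.
Level 0: daisy
Level 1: ivy, iris
Level 2: reed, yew, tulip
Level 3: rose, pear
Level 4: plum, ash, lily
Level 5: rye
Full level-order sequence: daisy, ivy, iris, reed, yew, tulip, rose, pear, plum, ash, lily, rye.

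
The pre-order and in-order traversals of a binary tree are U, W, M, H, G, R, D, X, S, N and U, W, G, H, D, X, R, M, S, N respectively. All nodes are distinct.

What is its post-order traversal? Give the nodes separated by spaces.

The first element of pre-order is the root; it splits in-order into left and right subtrees.
Root U: left subtree has 0 nodes { }, right has 9 {W, G, H, D, X, R, M, S, N}.
  Root W: left subtree has 0 nodes { }, right has 8 {G, H, D, X, R, M, S, N}.
    Root M: left subtree has 5 nodes {G, H, D, X, R}, right has 2 {S, N}.
      Root H: left subtree has 1 node {G}, right has 3 {D, X, R}.
        Root R: left subtree has 2 nodes {D, X}, right has 0 { }.
          Root D: left subtree has 0 nodes { }, right has 1 {X}.
      Root S: left subtree has 0 nodes { }, right has 1 {N}.

G X D R H N S M W U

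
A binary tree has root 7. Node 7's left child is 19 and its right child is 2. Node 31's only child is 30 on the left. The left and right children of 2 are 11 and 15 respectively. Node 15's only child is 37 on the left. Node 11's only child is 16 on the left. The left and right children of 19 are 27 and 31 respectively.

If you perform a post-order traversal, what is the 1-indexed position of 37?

Post-order visits the left subtree, then the right subtree, then the node.
At 7: go left to 19.
  At 19: go left to 27.
    27 is a leaf — visit 27.
  At 19: go right to 31.
    At 31: go left to 30.
      30 is a leaf — visit 30.
    At 31: no right child.
    Visit 31.
  Visit 19.
At 7: go right to 2.
  At 2: go left to 11.
    At 11: go left to 16.
      16 is a leaf — visit 16.
    At 11: no right child.
    Visit 11.
  At 2: go right to 15.
    At 15: go left to 37.
      37 is a leaf — visit 37.
    At 15: no right child.
    Visit 15.
  Visit 2.
Visit 7.
Full post-order sequence: 27, 30, 31, 19, 16, 11, 37, 15, 2, 7.

7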